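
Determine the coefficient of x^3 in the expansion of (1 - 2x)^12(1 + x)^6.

Coefficient of x^3 = Σ_{j} C(12,j)·(-2)^j·C(6,3-j)·1^(3-j) for j from 0 to 3.
= 20 + (-360) + 1584 + (-1760) = -516.

-516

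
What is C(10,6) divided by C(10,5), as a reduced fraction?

5/6

C(n,k+1)/C(n,k) = (n−k)/(k+1) = (10−5)/(5+1) = 5/6.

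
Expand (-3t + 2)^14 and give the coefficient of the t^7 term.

-960740352

The general term is C(14,j)·(-3t)^j·(2)^(14-j); the t^7 term has j = 7.
C(14,7) = 3432.
Coefficient = C(14,7) · (-3)^7 · 2^7 = 3432 · (-2187) · 128 = -960740352.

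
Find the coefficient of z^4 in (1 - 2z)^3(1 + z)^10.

Coefficient of z^4 = Σ_{j} C(3,j)·(-2)^j·C(10,4-j)·1^(4-j) for j from 0 to 3.
= 210 + (-720) + 540 + (-80) = -50.

-50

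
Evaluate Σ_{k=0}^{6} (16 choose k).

1 + 16 + 120 + 560 + 1820 + 4368 + 8008 = 14893.

14893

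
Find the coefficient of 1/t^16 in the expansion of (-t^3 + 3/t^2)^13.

13817466

General term: C(13,j)·(-t^3)^j·(3/t^2)^(13-j), with t-exponent 3j − 2(13−j) = 5j − 26.
Set 5j − 26 = -16: j = 2.
C(13,2) = 78; (-1)^2 = 1; 3^11 = 177147.
Coefficient = 78 · 1 · 177147 = 13817466.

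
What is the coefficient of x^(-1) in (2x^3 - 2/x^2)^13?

General term: C(13,j)·(2x^3)^j·(-2/x^2)^(13-j), with x-exponent 3j − 2(13−j) = 5j − 26.
Set 5j − 26 = -1: j = 5.
C(13,5) = 1287; 2^5 = 32; (-2)^8 = 256.
Coefficient = 1287 · 32 · 256 = 10543104.

10543104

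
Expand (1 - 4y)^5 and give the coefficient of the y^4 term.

1280

The general term is C(5,j)·(1)^j·(-4y)^(5-j); the y^4 term has j = 1.
C(5,1) = 5.
Coefficient = C(5,1) · (-4)^4 = 5 · 256 = 1280.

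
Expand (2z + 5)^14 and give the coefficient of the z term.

The general term is C(14,j)·(2z)^j·(5)^(14-j); the z^1 term has j = 1.
C(14,1) = 14.
Coefficient = C(14,1) · 2^1 · 5^13 = 14 · 2 · 1220703125 = 34179687500.

34179687500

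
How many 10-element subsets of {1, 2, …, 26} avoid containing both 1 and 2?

4576264

All 10-subsets: C(26,10) = 5311735. Those containing both fixed elements: C(24,8) = 735471.
5311735 − 735471 = 4576264.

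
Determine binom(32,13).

347373600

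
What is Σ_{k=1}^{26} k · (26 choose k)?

872415232

Differentiating (1+x)^26 and setting x=1: Σ k·C(26,k) = 26·2^25 = 872415232.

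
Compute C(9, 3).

84

C(9,3) = (9·8·7) / 3! = 504 / 6 = 84.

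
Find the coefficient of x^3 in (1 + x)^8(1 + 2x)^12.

4600

Coefficient of x^3 = Σ_{j} C(8,j)·1^j·C(12,3-j)·2^(3-j) for j from 0 to 3.
= 1760 + 2112 + 672 + 56 = 4600.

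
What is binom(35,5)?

324632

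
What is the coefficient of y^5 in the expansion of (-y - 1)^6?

The general term is C(6,j)·(-y)^j·(-1)^(6-j); the y^5 term has j = 5.
C(6,5) = 6.
Coefficient = C(6,5) · (-1)^5 · (-1)^1 = 6 · (-1) · (-1) = 6.

6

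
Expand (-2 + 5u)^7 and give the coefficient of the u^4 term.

-175000

The general term is C(7,j)·(-2)^j·(5u)^(7-j); the u^4 term has j = 3.
C(7,3) = 35.
Coefficient = C(7,3) · (-2)^3 · 5^4 = 35 · (-8) · 625 = -175000.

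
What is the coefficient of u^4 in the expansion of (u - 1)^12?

495

The general term is C(12,j)·(u)^j·(-1)^(12-j); the u^4 term has j = 4.
C(12,4) = 495.
Coefficient = C(12,4) = 495.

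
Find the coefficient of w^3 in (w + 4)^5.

The general term is C(5,j)·(w)^j·(4)^(5-j); the w^3 term has j = 3.
C(5,3) = 10.
Coefficient = C(5,3) · 4^2 = 10 · 16 = 160.

160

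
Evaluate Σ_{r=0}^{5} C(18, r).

1 + 18 + 153 + 816 + 3060 + 8568 = 12616.

12616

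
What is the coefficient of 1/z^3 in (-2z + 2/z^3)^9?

General term: C(9,j)·(-2z)^j·(2/z^3)^(9-j), with z-exponent 1j − 3(9−j) = 4j − 27.
Set 4j − 27 = -3: j = 6.
C(9,6) = 84; (-2)^6 = 64; 2^3 = 8.
Coefficient = 84 · 64 · 8 = 43008.

43008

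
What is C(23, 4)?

8855

C(23,4) = (23·22·21·20) / 4! = 212520 / 24 = 8855.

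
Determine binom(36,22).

3796297200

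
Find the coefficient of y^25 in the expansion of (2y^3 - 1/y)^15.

General term: C(15,j)·(2y^3)^j·(-1/y)^(15-j), with y-exponent 3j − 1(15−j) = 4j − 15.
Set 4j − 15 = 25: j = 10.
C(15,10) = 3003; 2^10 = 1024; (-1)^5 = -1.
Coefficient = 3003 · 1024 · (-1) = -3075072.

-3075072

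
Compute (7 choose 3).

C(7,3) = (7·6·5) / 3! = 210 / 6 = 35.

35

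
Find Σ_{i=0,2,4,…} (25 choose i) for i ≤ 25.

16777216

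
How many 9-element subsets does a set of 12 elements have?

220

C(12,9) = C(12,3) by symmetry.
C(12,3) = (12·11·10) / 3! = 1320 / 6 = 220.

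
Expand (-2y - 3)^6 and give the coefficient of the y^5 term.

576

The general term is C(6,j)·(-2y)^j·(-3)^(6-j); the y^5 term has j = 5.
C(6,5) = 6.
Coefficient = C(6,5) · (-2)^5 · (-3)^1 = 6 · (-32) · (-3) = 576.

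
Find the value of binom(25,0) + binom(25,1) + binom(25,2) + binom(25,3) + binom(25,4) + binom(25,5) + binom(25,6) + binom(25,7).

726206

1 + 25 + 300 + 2300 + 12650 + 53130 + 177100 + 480700 = 726206.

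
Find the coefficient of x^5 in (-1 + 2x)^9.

4032

The general term is C(9,j)·(-1)^j·(2x)^(9-j); the x^5 term has j = 4.
C(9,4) = 126.
Coefficient = C(9,4) · 2^5 = 126 · 32 = 4032.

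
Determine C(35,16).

C(35,16) = (35·34·33·32·31·30·29·28·27·26·25·24·23·22·21·20) / 16! = 84945040381058457600000 / 20922789888000 = 4059928950.

4059928950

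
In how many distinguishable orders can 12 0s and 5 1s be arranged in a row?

6188

Choose positions for the 0s: C(17,12) = 6188.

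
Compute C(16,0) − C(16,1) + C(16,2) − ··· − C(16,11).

The partial alternating sum Σ_{k=0}^{11} (−1)^k C(16,k) = (−1)^11 C(15,11) = -1365.

-1365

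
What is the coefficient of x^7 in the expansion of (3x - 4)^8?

The general term is C(8,j)·(3x)^j·(-4)^(8-j); the x^7 term has j = 7.
C(8,7) = 8.
Coefficient = C(8,7) · 3^7 · (-4)^1 = 8 · 2187 · (-4) = -69984.

-69984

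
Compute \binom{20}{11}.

167960

C(20,11) = C(20,9) by symmetry.
C(20,9) = (20·19·18·17·16·15·14·13·12) / 9! = 60949324800 / 362880 = 167960.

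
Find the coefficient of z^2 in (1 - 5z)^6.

The general term is C(6,j)·(1)^j·(-5z)^(6-j); the z^2 term has j = 4.
C(6,4) = 15.
Coefficient = C(6,4) · (-5)^2 = 15 · 25 = 375.

375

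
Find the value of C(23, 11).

1352078

C(23,11) = (23·22·21·20·19·18·17·16·15·14·13) / 11! = 53970627110400 / 39916800 = 1352078.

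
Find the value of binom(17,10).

19448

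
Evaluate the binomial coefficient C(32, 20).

C(32,20) = C(32,12) by symmetry.
C(32,12) = (32·31·30·29·28·27·26·25·24·23·22·21) / 12! = 108155131628544000 / 479001600 = 225792840.

225792840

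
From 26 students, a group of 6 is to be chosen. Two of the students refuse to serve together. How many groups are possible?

219604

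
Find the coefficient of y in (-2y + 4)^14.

-1879048192

The general term is C(14,j)·(-2y)^j·(4)^(14-j); the y^1 term has j = 1.
C(14,1) = 14.
Coefficient = C(14,1) · (-2)^1 · 4^13 = 14 · (-2) · 67108864 = -1879048192.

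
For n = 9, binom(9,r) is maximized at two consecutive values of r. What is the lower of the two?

4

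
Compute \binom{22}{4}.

7315

C(22,4) = (22·21·20·19) / 4! = 175560 / 24 = 7315.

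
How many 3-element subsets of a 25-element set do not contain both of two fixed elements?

2277

All 3-subsets: C(25,3) = 2300. Those containing both fixed elements: C(23,1) = 23.
2300 − 23 = 2277.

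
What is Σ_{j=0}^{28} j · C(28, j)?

3758096384

Since j·C(28,j) = 28·C(27,j−1), the sum is 28·2^27 = 28·134217728 = 3758096384.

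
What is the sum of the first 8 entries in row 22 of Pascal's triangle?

280600

1 + 22 + 231 + 1540 + 7315 + 26334 + 74613 + 170544 = 280600.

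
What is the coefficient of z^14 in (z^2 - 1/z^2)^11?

General term: C(11,j)·(z^2)^j·(-1/z^2)^(11-j), with z-exponent 2j − 2(11−j) = 4j − 22.
Set 4j − 22 = 14: j = 9.
C(11,9) = 55; 1^9 = 1; (-1)^2 = 1.
Coefficient = 55 · 1 · 1 = 55.

55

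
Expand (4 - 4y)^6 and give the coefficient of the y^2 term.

The general term is C(6,j)·(4)^j·(-4y)^(6-j); the y^2 term has j = 4.
C(6,4) = 15.
Coefficient = C(6,4) · 4^4 · (-4)^2 = 15 · 256 · 16 = 61440.

61440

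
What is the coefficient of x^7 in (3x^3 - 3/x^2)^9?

2480058

General term: C(9,j)·(3x^3)^j·(-3/x^2)^(9-j), with x-exponent 3j − 2(9−j) = 5j − 18.
Set 5j − 18 = 7: j = 5.
C(9,5) = 126; 3^5 = 243; (-3)^4 = 81.
Coefficient = 126 · 243 · 81 = 2480058.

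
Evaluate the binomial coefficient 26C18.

1562275

C(26,18) = C(26,8) by symmetry.
C(26,8) = (26·25·24·23·22·21·20·19) / 8! = 62990928000 / 40320 = 1562275.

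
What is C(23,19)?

C(23,19) = C(23,4) by symmetry.
C(23,4) = (23·22·21·20) / 4! = 212520 / 24 = 8855.

8855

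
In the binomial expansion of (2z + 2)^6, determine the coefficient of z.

384

The general term is C(6,j)·(2z)^j·(2)^(6-j); the z^1 term has j = 1.
C(6,1) = 6.
Coefficient = C(6,1) · 2^1 · 2^5 = 6 · 2 · 32 = 384.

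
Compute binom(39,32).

C(39,32) = C(39,7) by symmetry.
C(39,7) = (39·38·37·36·35·34·33) / 7! = 77519922480 / 5040 = 15380937.

15380937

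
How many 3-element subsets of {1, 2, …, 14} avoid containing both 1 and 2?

All 3-subsets: C(14,3) = 364. Those containing both fixed elements: C(12,1) = 12.
364 − 12 = 352.

352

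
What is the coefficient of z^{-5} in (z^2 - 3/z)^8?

General term: C(8,j)·(z^2)^j·(-3/z)^(8-j), with z-exponent 2j − 1(8−j) = 3j − 8.
Set 3j − 8 = -5: j = 1.
C(8,1) = 8; 1^1 = 1; (-3)^7 = -2187.
Coefficient = 8 · 1 · (-2187) = -17496.

-17496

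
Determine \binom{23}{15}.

490314

C(23,15) = C(23,8) by symmetry.
C(23,8) = (23·22·21·20·19·18·17·16) / 8! = 19769460480 / 40320 = 490314.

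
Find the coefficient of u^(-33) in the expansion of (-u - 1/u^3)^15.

-455

General term: C(15,j)·(-u)^j·(-1/u^3)^(15-j), with u-exponent 1j − 3(15−j) = 4j − 45.
Set 4j − 45 = -33: j = 3.
C(15,3) = 455; (-1)^3 = -1; (-1)^12 = 1.
Coefficient = 455 · (-1) · 1 = -455.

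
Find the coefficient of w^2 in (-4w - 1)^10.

720

The general term is C(10,j)·(-4w)^j·(-1)^(10-j); the w^2 term has j = 2.
C(10,2) = 45.
Coefficient = C(10,2) · (-4)^2 = 45 · 16 = 720.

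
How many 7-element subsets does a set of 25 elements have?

480700

C(25,7) = (25·24·23·22·21·20·19) / 7! = 2422728000 / 5040 = 480700.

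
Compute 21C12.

293930

C(21,12) = C(21,9) by symmetry.
C(21,9) = (21·20·19·18·17·16·15·14·13) / 9! = 106661318400 / 362880 = 293930.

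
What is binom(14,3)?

C(14,3) = (14·13·12) / 3! = 2184 / 6 = 364.

364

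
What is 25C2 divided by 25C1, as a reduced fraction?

12

C(n,k+1)/C(n,k) = (n−k)/(k+1) = (25−1)/(1+1) = 24/2 = 12.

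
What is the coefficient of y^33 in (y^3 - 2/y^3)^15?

General term: C(15,j)·(y^3)^j·(-2/y^3)^(15-j), with y-exponent 3j − 3(15−j) = 6j − 45.
Set 6j − 45 = 33: j = 13.
C(15,13) = 105; 1^13 = 1; (-2)^2 = 4.
Coefficient = 105 · 1 · 4 = 420.

420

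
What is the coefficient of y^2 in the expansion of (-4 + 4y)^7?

The general term is C(7,j)·(-4)^j·(4y)^(7-j); the y^2 term has j = 5.
C(7,5) = 21.
Coefficient = C(7,5) · (-4)^5 · 4^2 = 21 · (-1024) · 16 = -344064.

-344064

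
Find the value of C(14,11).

364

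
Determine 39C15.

25140840660

C(39,15) = (39·38·37·36·35·34·33·32·31·30·29·28·27·26·25) / 15! = 32876032921054202880000 / 1307674368000 = 25140840660.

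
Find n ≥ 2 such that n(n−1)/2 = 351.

27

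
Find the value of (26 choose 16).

C(26,16) = C(26,10) by symmetry.
C(26,10) = (26·25·24·23·22·21·20·19·18·17) / 10! = 19275223968000 / 3628800 = 5311735.

5311735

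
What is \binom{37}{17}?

15905368710

C(37,17) = (37·36·35·34·33·32·31·30·29·28·27·26·25·24·23·22·21) / 17! = 5657339689378493276160000 / 355687428096000 = 15905368710.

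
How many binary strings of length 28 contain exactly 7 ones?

Choose the 7 positions: C(28,7) = 1184040.

1184040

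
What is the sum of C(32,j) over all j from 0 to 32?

The entries of row 32 sum to 2^32 = 4294967296.

4294967296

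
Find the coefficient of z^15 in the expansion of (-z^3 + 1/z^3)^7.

7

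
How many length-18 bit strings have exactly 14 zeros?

Choose the 14 positions: C(18,14) = 3060.

3060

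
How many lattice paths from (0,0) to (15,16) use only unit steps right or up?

300540195

Each path is a sequence of 31 steps with 15 rights: C(31,15) = 300540195.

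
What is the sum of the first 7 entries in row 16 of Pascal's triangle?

1 + 16 + 120 + 560 + 1820 + 4368 + 8008 = 14893.

14893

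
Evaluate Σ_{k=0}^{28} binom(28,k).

268435456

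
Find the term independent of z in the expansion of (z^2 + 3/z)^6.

General term: C(6,j)·(z^2)^j·(3/z)^(6-j), with z-exponent 2j − 1(6−j) = 3j − 6.
Set 3j − 6 = 0: j = 2.
C(6,2) = 15; 1^2 = 1; 3^4 = 81.
Coefficient = 15 · 1 · 81 = 1215.

1215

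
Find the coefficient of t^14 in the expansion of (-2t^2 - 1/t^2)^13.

General term: C(13,j)·(-2t^2)^j·(-1/t^2)^(13-j), with t-exponent 2j − 2(13−j) = 4j − 26.
Set 4j − 26 = 14: j = 10.
C(13,10) = 286; (-2)^10 = 1024; (-1)^3 = -1.
Coefficient = 286 · 1024 · (-1) = -292864.

-292864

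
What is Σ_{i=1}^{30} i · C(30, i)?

Since i·C(30,i) = 30·C(29,i−1), the sum is 30·2^29 = 30·536870912 = 16106127360.

16106127360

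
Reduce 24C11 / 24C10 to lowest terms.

14/11

C(n,k+1)/C(n,k) = (n−k)/(k+1) = (24−10)/(10+1) = 14/11.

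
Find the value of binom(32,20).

225792840

C(32,20) = C(32,12) by symmetry.
C(32,12) = (32·31·30·29·28·27·26·25·24·23·22·21) / 12! = 108155131628544000 / 479001600 = 225792840.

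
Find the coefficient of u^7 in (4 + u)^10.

The general term is C(10,j)·(4)^j·(u)^(10-j); the u^7 term has j = 3.
C(10,3) = 120.
Coefficient = C(10,3) · 4^3 = 120 · 64 = 7680.

7680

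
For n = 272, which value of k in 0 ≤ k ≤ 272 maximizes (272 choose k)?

C(272,k) is maximized at k = 272/2 = 136.

136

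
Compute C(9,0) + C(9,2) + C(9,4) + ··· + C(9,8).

256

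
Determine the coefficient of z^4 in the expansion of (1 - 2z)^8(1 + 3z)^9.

Coefficient of z^4 = Σ_{j} C(8,j)·(-2)^j·C(9,4-j)·3^(4-j) for j from 0 to 4.
= 10206 + (-36288) + 36288 + (-12096) + 1120 = -770.

-770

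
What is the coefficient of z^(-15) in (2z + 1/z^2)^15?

General term: C(15,j)·(2z)^j·(1/z^2)^(15-j), with z-exponent 1j − 2(15−j) = 3j − 30.
Set 3j − 30 = -15: j = 5.
C(15,5) = 3003; 2^5 = 32; 1^10 = 1.
Coefficient = 3003 · 32 · 1 = 96096.

96096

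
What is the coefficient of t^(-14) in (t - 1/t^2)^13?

-715

General term: C(13,j)·(t)^j·(-1/t^2)^(13-j), with t-exponent 1j − 2(13−j) = 3j − 26.
Set 3j − 26 = -14: j = 4.
C(13,4) = 715; 1^4 = 1; (-1)^9 = -1.
Coefficient = 715 · 1 · (-1) = -715.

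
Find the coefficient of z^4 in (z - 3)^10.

153090

The general term is C(10,j)·(z)^j·(-3)^(10-j); the z^4 term has j = 4.
C(10,4) = 210.
Coefficient = C(10,4) · (-3)^6 = 210 · 729 = 153090.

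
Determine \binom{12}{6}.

924

C(12,6) = (12·11·10·9·8·7) / 6! = 665280 / 720 = 924.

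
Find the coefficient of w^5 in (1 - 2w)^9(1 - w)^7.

-37947

Coefficient of w^5 = Σ_{j} C(9,j)·(-2)^j·C(7,5-j)·(-1)^(5-j) for j from 0 to 5.
= (-21) + (-630) + (-5040) + (-14112) + (-14112) + (-4032) = -37947.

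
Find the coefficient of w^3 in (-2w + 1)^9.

-672

The general term is C(9,j)·(-2w)^j·(1)^(9-j); the w^3 term has j = 3.
C(9,3) = 84.
Coefficient = C(9,3) · (-2)^3 = 84 · (-8) = -672.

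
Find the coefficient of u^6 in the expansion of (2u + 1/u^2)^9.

General term: C(9,j)·(2u)^j·(1/u^2)^(9-j), with u-exponent 1j − 2(9−j) = 3j − 18.
Set 3j − 18 = 6: j = 8.
C(9,8) = 9; 2^8 = 256; 1^1 = 1.
Coefficient = 9 · 256 · 1 = 2304.

2304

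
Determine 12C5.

C(12,5) = (12·11·10·9·8) / 5! = 95040 / 120 = 792.

792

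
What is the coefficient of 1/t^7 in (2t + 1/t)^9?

General term: C(9,j)·(2t)^j·(1/t)^(9-j), with t-exponent 1j − 1(9−j) = 2j − 9.
Set 2j − 9 = -7: j = 1.
C(9,1) = 9; 2^1 = 2; 1^8 = 1.
Coefficient = 9 · 2 · 1 = 18.

18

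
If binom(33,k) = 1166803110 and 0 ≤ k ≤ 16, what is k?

C(33,k) increases on 0 ≤ k ≤ 16. C(33,15) = 1037158320 and C(33,16) = 1166803110, so k = 16.

16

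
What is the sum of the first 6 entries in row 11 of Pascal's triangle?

1024

1 + 11 + 55 + 165 + 330 + 462 = 1024.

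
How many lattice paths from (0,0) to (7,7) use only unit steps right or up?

Each path is a sequence of 14 steps with 7 rights: C(14,7) = 3432.

3432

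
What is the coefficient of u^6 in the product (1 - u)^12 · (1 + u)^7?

140

Coefficient of u^6 = Σ_{j} C(12,j)·(-1)^j·C(7,6-j)·1^(6-j) for j from 0 to 6.
= 7 + (-252) + 2310 + (-7700) + 10395 + (-5544) + 924 = 140.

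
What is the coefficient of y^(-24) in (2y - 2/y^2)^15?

-3440640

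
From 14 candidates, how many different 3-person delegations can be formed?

364

This is C(14,3) = 364.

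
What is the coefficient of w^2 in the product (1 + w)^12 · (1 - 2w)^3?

6

Coefficient of w^2 = Σ_{j} C(12,j)·1^j·C(3,2-j)·(-2)^(2-j) for j from 0 to 2.
= 12 + (-72) + 66 = 6.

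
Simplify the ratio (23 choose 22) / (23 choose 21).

1/11

C(n,k+1)/C(n,k) = (n−k)/(k+1) = (23−21)/(21+1) = 2/22 = 1/11.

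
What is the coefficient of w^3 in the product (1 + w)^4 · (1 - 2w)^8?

Coefficient of w^3 = Σ_{j} C(4,j)·1^j·C(8,3-j)·(-2)^(3-j) for j from 0 to 3.
= (-448) + 448 + (-96) + 4 = -92.

-92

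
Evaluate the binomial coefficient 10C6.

C(10,6) = C(10,4) by symmetry.
C(10,4) = (10·9·8·7) / 4! = 5040 / 24 = 210.

210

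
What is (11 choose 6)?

462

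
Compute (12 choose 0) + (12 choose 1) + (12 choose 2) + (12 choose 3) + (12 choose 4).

794

1 + 12 + 66 + 220 + 495 = 794.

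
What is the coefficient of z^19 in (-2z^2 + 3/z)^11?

33792

General term: C(11,j)·(-2z^2)^j·(3/z)^(11-j), with z-exponent 2j − 1(11−j) = 3j − 11.
Set 3j − 11 = 19: j = 10.
C(11,10) = 11; (-2)^10 = 1024; 3^1 = 3.
Coefficient = 11 · 1024 · 3 = 33792.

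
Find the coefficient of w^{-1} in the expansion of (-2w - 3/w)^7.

-22680

General term: C(7,j)·(-2w)^j·(-3/w)^(7-j), with w-exponent 1j − 1(7−j) = 2j − 7.
Set 2j − 7 = -1: j = 3.
C(7,3) = 35; (-2)^3 = -8; (-3)^4 = 81.
Coefficient = 35 · (-8) · 81 = -22680.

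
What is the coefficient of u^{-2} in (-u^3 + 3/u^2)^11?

721710

General term: C(11,j)·(-u^3)^j·(3/u^2)^(11-j), with u-exponent 3j − 2(11−j) = 5j − 22.
Set 5j − 22 = -2: j = 4.
C(11,4) = 330; (-1)^4 = 1; 3^7 = 2187.
Coefficient = 330 · 1 · 2187 = 721710.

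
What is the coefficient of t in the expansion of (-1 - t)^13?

The general term is C(13,j)·(-1)^j·(-t)^(13-j); the t^1 term has j = 12.
C(13,12) = 13.
Coefficient = C(13,12) · (-1)^1 = 13 · (-1) = -13.

-13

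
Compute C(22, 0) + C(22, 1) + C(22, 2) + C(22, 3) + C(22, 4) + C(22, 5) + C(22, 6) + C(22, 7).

1 + 22 + 231 + 1540 + 7315 + 26334 + 74613 + 170544 = 280600.

280600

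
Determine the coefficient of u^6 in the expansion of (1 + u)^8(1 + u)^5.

Coefficient of u^6 = Σ_{j} C(8,j)·C(5,6-j) for j from 1 to 6.
= 8 + 140 + 560 + 700 + 280 + 28 = 1716.

1716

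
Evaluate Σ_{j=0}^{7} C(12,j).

1 + 12 + 66 + 220 + 495 + 792 + 924 + 792 = 3302.

3302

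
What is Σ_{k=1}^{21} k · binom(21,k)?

22020096

Since k·C(21,k) = 21·C(20,k−1), the sum is 21·2^20 = 21·1048576 = 22020096.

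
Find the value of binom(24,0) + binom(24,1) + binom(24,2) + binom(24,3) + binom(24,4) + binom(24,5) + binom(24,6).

1 + 24 + 276 + 2024 + 10626 + 42504 + 134596 = 190051.

190051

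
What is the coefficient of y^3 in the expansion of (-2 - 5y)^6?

20000

The general term is C(6,j)·(-2)^j·(-5y)^(6-j); the y^3 term has j = 3.
C(6,3) = 20.
Coefficient = C(6,3) · (-2)^3 · (-5)^3 = 20 · (-8) · (-125) = 20000.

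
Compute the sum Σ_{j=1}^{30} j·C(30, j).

Since j·C(30,j) = 30·C(29,j−1), the sum is 30·2^29 = 30·536870912 = 16106127360.

16106127360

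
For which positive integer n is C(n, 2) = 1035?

46

n(n−1)/2 = 1035 ⇒ n(n−1) = 2070. Since 46·45 = 2070, n = 46.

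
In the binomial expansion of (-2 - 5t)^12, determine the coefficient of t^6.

The general term is C(12,j)·(-2)^j·(-5t)^(12-j); the t^6 term has j = 6.
C(12,6) = 924.
Coefficient = C(12,6) · (-2)^6 · (-5)^6 = 924 · 64 · 15625 = 924000000.

924000000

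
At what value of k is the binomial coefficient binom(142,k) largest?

71

C(142,k) is maximized at k = 142/2 = 71.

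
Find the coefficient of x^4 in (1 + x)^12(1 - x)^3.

21

Coefficient of x^4 = Σ_{j} C(12,j)·1^j·C(3,4-j)·(-1)^(4-j) for j from 1 to 4.
= (-12) + 198 + (-660) + 495 = 21.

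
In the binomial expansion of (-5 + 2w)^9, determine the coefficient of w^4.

-6300000

The general term is C(9,j)·(-5)^j·(2w)^(9-j); the w^4 term has j = 5.
C(9,5) = 126.
Coefficient = C(9,5) · (-5)^5 · 2^4 = 126 · (-3125) · 16 = -6300000.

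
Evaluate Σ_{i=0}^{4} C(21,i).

7547

1 + 21 + 210 + 1330 + 5985 = 7547.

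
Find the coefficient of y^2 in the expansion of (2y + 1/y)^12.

General term: C(12,j)·(2y)^j·(1/y)^(12-j), with y-exponent 1j − 1(12−j) = 2j − 12.
Set 2j − 12 = 2: j = 7.
C(12,7) = 792; 2^7 = 128; 1^5 = 1.
Coefficient = 792 · 128 · 1 = 101376.

101376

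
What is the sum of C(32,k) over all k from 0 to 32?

The entries of row 32 sum to 2^32 = 4294967296.

4294967296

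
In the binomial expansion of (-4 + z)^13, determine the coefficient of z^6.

-28114944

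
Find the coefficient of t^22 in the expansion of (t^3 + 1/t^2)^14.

1001

General term: C(14,j)·(t^3)^j·(1/t^2)^(14-j), with t-exponent 3j − 2(14−j) = 5j − 28.
Set 5j − 28 = 22: j = 10.
C(14,10) = 1001; 1^10 = 1; 1^4 = 1.
Coefficient = 1001 · 1 · 1 = 1001.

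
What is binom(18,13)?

8568

C(18,13) = C(18,5) by symmetry.
C(18,5) = (18·17·16·15·14) / 5! = 1028160 / 120 = 8568.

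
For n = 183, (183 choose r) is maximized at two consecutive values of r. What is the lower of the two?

91

For odd n = 183, C(183,r) peaks at r = (n−1)/2 and (n+1)/2; the lower is 91.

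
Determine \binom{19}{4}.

C(19,4) = (19·18·17·16) / 4! = 93024 / 24 = 3876.

3876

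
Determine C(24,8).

C(24,8) = (24·23·22·21·20·19·18·17) / 8! = 29654190720 / 40320 = 735471.

735471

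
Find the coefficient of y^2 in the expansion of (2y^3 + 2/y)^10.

General term: C(10,j)·(2y^3)^j·(2/y)^(10-j), with y-exponent 3j − 1(10−j) = 4j − 10.
Set 4j − 10 = 2: j = 3.
C(10,3) = 120; 2^3 = 8; 2^7 = 128.
Coefficient = 120 · 8 · 128 = 122880.

122880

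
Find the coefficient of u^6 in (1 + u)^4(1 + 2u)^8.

17584

Coefficient of u^6 = Σ_{j} C(4,j)·1^j·C(8,6-j)·2^(6-j) for j from 0 to 4.
= 1792 + 7168 + 6720 + 1792 + 112 = 17584.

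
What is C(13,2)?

78

C(13,2) = (13·12) / 2! = 156 / 2 = 78.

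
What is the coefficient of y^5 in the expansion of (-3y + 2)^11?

The general term is C(11,j)·(-3y)^j·(2)^(11-j); the y^5 term has j = 5.
C(11,5) = 462.
Coefficient = C(11,5) · (-3)^5 · 2^6 = 462 · (-243) · 64 = -7185024.

-7185024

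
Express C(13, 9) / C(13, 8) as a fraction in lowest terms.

C(n,k+1)/C(n,k) = (n−k)/(k+1) = (13−8)/(8+1) = 5/9.

5/9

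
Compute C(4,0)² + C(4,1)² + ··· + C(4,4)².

Σ C(4,j)² is the coefficient of x^4 in (1+x)^4(1+x)^4 = (1+x)^8, i.e. C(8,4) = 70.

70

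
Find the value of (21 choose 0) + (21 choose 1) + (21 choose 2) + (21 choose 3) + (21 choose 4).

1 + 21 + 210 + 1330 + 5985 = 7547.

7547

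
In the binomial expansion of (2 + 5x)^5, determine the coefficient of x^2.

The general term is C(5,j)·(2)^j·(5x)^(5-j); the x^2 term has j = 3.
C(5,3) = 10.
Coefficient = C(5,3) · 2^3 · 5^2 = 10 · 8 · 25 = 2000.

2000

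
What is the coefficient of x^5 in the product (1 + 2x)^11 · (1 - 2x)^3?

-2816

Coefficient of x^5 = Σ_{j} C(11,j)·2^j·C(3,5-j)·(-2)^(5-j) for j from 2 to 5.
= (-1760) + 15840 + (-31680) + 14784 = -2816.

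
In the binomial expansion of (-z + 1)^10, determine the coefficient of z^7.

-120

The general term is C(10,j)·(-z)^j·(1)^(10-j); the z^7 term has j = 7.
C(10,7) = 120.
Coefficient = C(10,7) · (-1)^7 = 120 · (-1) = -120.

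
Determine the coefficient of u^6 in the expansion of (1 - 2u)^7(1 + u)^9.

-56

Coefficient of u^6 = Σ_{j} C(7,j)·(-2)^j·C(9,6-j)·1^(6-j) for j from 0 to 6.
= 84 + (-1764) + 10584 + (-23520) + 20160 + (-6048) + 448 = -56.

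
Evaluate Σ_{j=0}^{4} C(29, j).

1 + 29 + 406 + 3654 + 23751 = 27841.

27841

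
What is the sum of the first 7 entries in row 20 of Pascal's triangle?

1 + 20 + 190 + 1140 + 4845 + 15504 + 38760 = 60460.

60460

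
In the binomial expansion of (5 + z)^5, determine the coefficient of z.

The general term is C(5,j)·(5)^j·(z)^(5-j); the z^1 term has j = 4.
C(5,4) = 5.
Coefficient = C(5,4) · 5^4 = 5 · 625 = 3125.

3125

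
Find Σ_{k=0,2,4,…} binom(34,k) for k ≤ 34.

Half of (1+1)^34 + (1−1)^34 gives the even-index sum: 2^33 = 8589934592.

8589934592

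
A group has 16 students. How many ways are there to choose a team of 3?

This is C(16,3) = 560.

560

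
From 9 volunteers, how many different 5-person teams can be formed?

This is C(9,5) = 126.

126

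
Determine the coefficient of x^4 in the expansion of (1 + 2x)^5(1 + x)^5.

985

Coefficient of x^4 = Σ_{j} C(5,j)·2^j·C(5,4-j)·1^(4-j) for j from 0 to 4.
= 5 + 100 + 400 + 400 + 80 = 985.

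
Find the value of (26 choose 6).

C(26,6) = (26·25·24·23·22·21) / 6! = 165765600 / 720 = 230230.

230230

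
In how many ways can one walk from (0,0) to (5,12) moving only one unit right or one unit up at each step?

6188

Each path is a sequence of 17 steps with 5 rights: C(17,5) = 6188.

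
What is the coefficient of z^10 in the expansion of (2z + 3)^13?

The general term is C(13,j)·(2z)^j·(3)^(13-j); the z^10 term has j = 10.
C(13,10) = 286.
Coefficient = C(13,10) · 2^10 · 3^3 = 286 · 1024 · 27 = 7907328.

7907328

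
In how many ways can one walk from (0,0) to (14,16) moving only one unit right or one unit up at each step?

145422675

Each path is a sequence of 30 steps with 14 rights: C(30,14) = 145422675.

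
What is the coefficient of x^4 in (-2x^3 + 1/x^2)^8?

1120

General term: C(8,j)·(-2x^3)^j·(1/x^2)^(8-j), with x-exponent 3j − 2(8−j) = 5j − 16.
Set 5j − 16 = 4: j = 4.
C(8,4) = 70; (-2)^4 = 16; 1^4 = 1.
Coefficient = 70 · 16 · 1 = 1120.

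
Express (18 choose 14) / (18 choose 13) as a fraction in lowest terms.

5/14

C(n,k+1)/C(n,k) = (n−k)/(k+1) = (18−13)/(13+1) = 5/14.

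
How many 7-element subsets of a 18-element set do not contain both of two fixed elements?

All 7-subsets: C(18,7) = 31824. Those containing both fixed elements: C(16,5) = 4368.
31824 − 4368 = 27456.

27456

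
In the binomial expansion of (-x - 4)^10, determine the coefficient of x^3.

1966080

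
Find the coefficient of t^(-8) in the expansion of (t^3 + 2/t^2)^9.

General term: C(9,j)·(t^3)^j·(2/t^2)^(9-j), with t-exponent 3j − 2(9−j) = 5j − 18.
Set 5j − 18 = -8: j = 2.
C(9,2) = 36; 1^2 = 1; 2^7 = 128.
Coefficient = 36 · 1 · 128 = 4608.

4608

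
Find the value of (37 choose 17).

C(37,17) = (37·36·35·34·33·32·31·30·29·28·27·26·25·24·23·22·21) / 17! = 5657339689378493276160000 / 355687428096000 = 15905368710.

15905368710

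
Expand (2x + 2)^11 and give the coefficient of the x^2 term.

112640

The general term is C(11,j)·(2x)^j·(2)^(11-j); the x^2 term has j = 2.
C(11,2) = 55.
Coefficient = C(11,2) · 2^2 · 2^9 = 55 · 4 · 512 = 112640.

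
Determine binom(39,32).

C(39,32) = C(39,7) by symmetry.
C(39,7) = (39·38·37·36·35·34·33) / 7! = 77519922480 / 5040 = 15380937.

15380937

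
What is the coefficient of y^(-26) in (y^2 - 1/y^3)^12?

66

General term: C(12,j)·(y^2)^j·(-1/y^3)^(12-j), with y-exponent 2j − 3(12−j) = 5j − 36.
Set 5j − 36 = -26: j = 2.
C(12,2) = 66; 1^2 = 1; (-1)^10 = 1.
Coefficient = 66 · 1 · 1 = 66.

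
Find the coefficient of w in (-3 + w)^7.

5103

The general term is C(7,j)·(-3)^j·(w)^(7-j); the w^1 term has j = 6.
C(7,6) = 7.
Coefficient = C(7,6) · (-3)^6 = 7 · 729 = 5103.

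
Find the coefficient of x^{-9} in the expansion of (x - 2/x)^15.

1863680

General term: C(15,j)·(x)^j·(-2/x)^(15-j), with x-exponent 1j − 1(15−j) = 2j − 15.
Set 2j − 15 = -9: j = 3.
C(15,3) = 455; 1^3 = 1; (-2)^12 = 4096.
Coefficient = 455 · 1 · 4096 = 1863680.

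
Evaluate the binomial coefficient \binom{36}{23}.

C(36,23) = C(36,13) by symmetry.
C(36,13) = (36·35·34·33·32·31·30·29·28·27·26·25·24) / 13! = 14389334903623680000 / 6227020800 = 2310789600.

2310789600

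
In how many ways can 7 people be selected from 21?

116280

This is C(21,7) = 116280.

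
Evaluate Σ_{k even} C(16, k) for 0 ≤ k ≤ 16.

32768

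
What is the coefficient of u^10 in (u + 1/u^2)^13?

13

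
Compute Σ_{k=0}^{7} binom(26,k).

1 + 26 + 325 + 2600 + 14950 + 65780 + 230230 + 657800 = 971712.

971712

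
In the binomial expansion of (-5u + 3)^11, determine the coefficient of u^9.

-966796875

The general term is C(11,j)·(-5u)^j·(3)^(11-j); the u^9 term has j = 9.
C(11,9) = 55.
Coefficient = C(11,9) · (-5)^9 · 3^2 = 55 · (-1953125) · 9 = -966796875.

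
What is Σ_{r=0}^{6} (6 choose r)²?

Σ C(6,r)² is the coefficient of x^6 in (1+x)^6(1+x)^6 = (1+x)^12, i.e. C(12,6) = 924.

924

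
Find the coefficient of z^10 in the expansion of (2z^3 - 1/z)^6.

240

General term: C(6,j)·(2z^3)^j·(-1/z)^(6-j), with z-exponent 3j − 1(6−j) = 4j − 6.
Set 4j − 6 = 10: j = 4.
C(6,4) = 15; 2^4 = 16; (-1)^2 = 1.
Coefficient = 15 · 16 · 1 = 240.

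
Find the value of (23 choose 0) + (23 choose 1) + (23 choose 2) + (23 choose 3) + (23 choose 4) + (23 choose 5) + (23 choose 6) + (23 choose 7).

1 + 23 + 253 + 1771 + 8855 + 33649 + 100947 + 245157 = 390656.

390656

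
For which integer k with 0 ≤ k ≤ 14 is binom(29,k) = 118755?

C(29,k) increases on 0 ≤ k ≤ 14. C(29,4) = 23751 and C(29,5) = 118755, so k = 5.

5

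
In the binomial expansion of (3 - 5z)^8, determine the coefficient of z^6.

The general term is C(8,j)·(3)^j·(-5z)^(8-j); the z^6 term has j = 2.
C(8,2) = 28.
Coefficient = C(8,2) · 3^2 · (-5)^6 = 28 · 9 · 15625 = 3937500.

3937500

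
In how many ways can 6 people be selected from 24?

134596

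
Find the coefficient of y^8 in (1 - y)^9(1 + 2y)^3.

-207

Coefficient of y^8 = Σ_{j} C(9,j)·(-1)^j·C(3,8-j)·2^(8-j) for j from 5 to 8.
= (-1008) + 1008 + (-216) + 9 = -207.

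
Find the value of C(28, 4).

20475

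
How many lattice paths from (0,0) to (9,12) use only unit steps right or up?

Each path is a sequence of 21 steps with 9 rights: C(21,9) = 293930.

293930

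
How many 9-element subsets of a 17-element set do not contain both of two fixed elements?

All 9-subsets: C(17,9) = 24310. Those containing both fixed elements: C(15,7) = 6435.
24310 − 6435 = 17875.

17875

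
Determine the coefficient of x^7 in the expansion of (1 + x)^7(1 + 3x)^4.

Coefficient of x^7 = Σ_{j} C(7,j)·1^j·C(4,7-j)·3^(7-j) for j from 3 to 7.
= 2835 + 3780 + 1134 + 84 + 1 = 7834.

7834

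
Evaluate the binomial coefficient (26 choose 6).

C(26,6) = (26·25·24·23·22·21) / 6! = 165765600 / 720 = 230230.

230230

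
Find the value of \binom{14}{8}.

C(14,8) = C(14,6) by symmetry.
C(14,6) = (14·13·12·11·10·9) / 6! = 2162160 / 720 = 3003.

3003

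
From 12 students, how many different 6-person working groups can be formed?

This is C(12,6) = 924.

924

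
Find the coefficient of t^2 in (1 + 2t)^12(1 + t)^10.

Coefficient of t^2 = Σ_{j} C(12,j)·2^j·C(10,2-j)·1^(2-j) for j from 0 to 2.
= 45 + 240 + 264 = 549.

549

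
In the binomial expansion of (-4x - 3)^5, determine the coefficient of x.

-1620

The general term is C(5,j)·(-4x)^j·(-3)^(5-j); the x^1 term has j = 1.
C(5,1) = 5.
Coefficient = C(5,1) · (-4)^1 · (-3)^4 = 5 · (-4) · 81 = -1620.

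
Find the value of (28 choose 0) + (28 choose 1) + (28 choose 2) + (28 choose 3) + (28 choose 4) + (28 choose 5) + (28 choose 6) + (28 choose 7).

1683218

1 + 28 + 378 + 3276 + 20475 + 98280 + 376740 + 1184040 = 1683218.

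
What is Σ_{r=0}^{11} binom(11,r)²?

Σ C(11,r)² is the coefficient of x^11 in (1+x)^11(1+x)^11 = (1+x)^22, i.e. C(22,11) = 705432.

705432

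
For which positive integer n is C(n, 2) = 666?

37

n(n−1)/2 = 666 ⇒ n(n−1) = 1332. Since 37·36 = 1332, n = 37.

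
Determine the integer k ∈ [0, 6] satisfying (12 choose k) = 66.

2

C(12,k) increases on 0 ≤ k ≤ 6. C(12,1) = 12 and C(12,2) = 66, so k = 2.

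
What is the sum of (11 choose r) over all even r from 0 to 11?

Half of (1+1)^11 + (1−1)^11 gives the even-index sum: 2^10 = 1024.

1024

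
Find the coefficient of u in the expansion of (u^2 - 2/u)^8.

General term: C(8,j)·(u^2)^j·(-2/u)^(8-j), with u-exponent 2j − 1(8−j) = 3j − 8.
Set 3j − 8 = 1: j = 3.
C(8,3) = 56; 1^3 = 1; (-2)^5 = -32.
Coefficient = 56 · 1 · (-32) = -1792.

-1792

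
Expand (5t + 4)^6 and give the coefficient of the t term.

30720

The general term is C(6,j)·(5t)^j·(4)^(6-j); the t^1 term has j = 1.
C(6,1) = 6.
Coefficient = C(6,1) · 5^1 · 4^5 = 6 · 5 · 1024 = 30720.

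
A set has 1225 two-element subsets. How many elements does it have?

n(n−1)/2 = 1225 ⇒ n(n−1) = 2450. Since 50·49 = 2450, n = 50.

50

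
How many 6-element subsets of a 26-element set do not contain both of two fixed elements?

219604

All 6-subsets: C(26,6) = 230230. Those containing both fixed elements: C(24,4) = 10626.
230230 − 10626 = 219604.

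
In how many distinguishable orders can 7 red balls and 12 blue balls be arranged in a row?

50388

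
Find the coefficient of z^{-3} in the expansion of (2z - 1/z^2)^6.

-160

General term: C(6,j)·(2z)^j·(-1/z^2)^(6-j), with z-exponent 1j − 2(6−j) = 3j − 12.
Set 3j − 12 = -3: j = 3.
C(6,3) = 20; 2^3 = 8; (-1)^3 = -1.
Coefficient = 20 · 8 · (-1) = -160.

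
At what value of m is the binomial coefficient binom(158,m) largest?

C(158,m) is maximized at m = 158/2 = 79.

79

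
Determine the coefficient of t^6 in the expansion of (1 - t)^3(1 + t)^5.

2

Coefficient of t^6 = Σ_{j} C(3,j)·(-1)^j·C(5,6-j)·1^(6-j) for j from 1 to 3.
= (-3) + 15 + (-10) = 2.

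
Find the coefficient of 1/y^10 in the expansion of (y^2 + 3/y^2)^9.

78732

General term: C(9,j)·(y^2)^j·(3/y^2)^(9-j), with y-exponent 2j − 2(9−j) = 4j − 18.
Set 4j − 18 = -10: j = 2.
C(9,2) = 36; 1^2 = 1; 3^7 = 2187.
Coefficient = 36 · 1 · 2187 = 78732.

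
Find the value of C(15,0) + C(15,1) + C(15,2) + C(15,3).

576

1 + 15 + 105 + 455 = 576.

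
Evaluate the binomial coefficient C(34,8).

18156204

C(34,8) = (34·33·32·31·30·29·28·27) / 8! = 732058145280 / 40320 = 18156204.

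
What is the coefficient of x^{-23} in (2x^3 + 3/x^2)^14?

General term: C(14,j)·(2x^3)^j·(3/x^2)^(14-j), with x-exponent 3j − 2(14−j) = 5j − 28.
Set 5j − 28 = -23: j = 1.
C(14,1) = 14; 2^1 = 2; 3^13 = 1594323.
Coefficient = 14 · 2 · 1594323 = 44641044.

44641044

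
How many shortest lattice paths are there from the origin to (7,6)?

1716

Each path is a sequence of 13 steps with 7 rights: C(13,7) = 1716.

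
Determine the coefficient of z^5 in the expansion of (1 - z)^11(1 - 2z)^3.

-4862

Coefficient of z^5 = Σ_{j} C(11,j)·(-1)^j·C(3,5-j)·(-2)^(5-j) for j from 2 to 5.
= (-440) + (-1980) + (-1980) + (-462) = -4862.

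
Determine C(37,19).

17672631900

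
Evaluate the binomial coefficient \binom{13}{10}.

286

C(13,10) = C(13,3) by symmetry.
C(13,3) = (13·12·11) / 3! = 1716 / 6 = 286.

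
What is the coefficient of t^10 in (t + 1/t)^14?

General term: C(14,j)·(t)^j·(1/t)^(14-j), with t-exponent 1j − 1(14−j) = 2j − 14.
Set 2j − 14 = 10: j = 12.
C(14,12) = 91; 1^12 = 1; 1^2 = 1.
Coefficient = 91 · 1 · 1 = 91.

91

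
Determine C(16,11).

4368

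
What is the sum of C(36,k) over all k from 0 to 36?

Setting x = 1 in (1+x)^36 gives Σ C(36,k) = 2^36 = 68719476736.

68719476736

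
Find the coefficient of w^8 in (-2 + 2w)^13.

-10543104

The general term is C(13,j)·(-2)^j·(2w)^(13-j); the w^8 term has j = 5.
C(13,5) = 1287.
Coefficient = C(13,5) · (-2)^5 · 2^8 = 1287 · (-32) · 256 = -10543104.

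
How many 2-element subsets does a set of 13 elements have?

78

C(13,2) = (13·12) / 2! = 156 / 2 = 78.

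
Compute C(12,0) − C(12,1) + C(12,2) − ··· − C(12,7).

The partial alternating sum Σ_{k=0}^{7} (−1)^k C(12,k) = (−1)^7 C(11,7) = -330.

-330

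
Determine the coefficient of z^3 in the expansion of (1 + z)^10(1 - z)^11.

Coefficient of z^3 = Σ_{j} C(10,j)·1^j·C(11,3-j)·(-1)^(3-j) for j from 0 to 3.
= (-165) + 550 + (-495) + 120 = 10.

10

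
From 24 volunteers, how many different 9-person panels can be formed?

This is C(24,9) = 1307504.

1307504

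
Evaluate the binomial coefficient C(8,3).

56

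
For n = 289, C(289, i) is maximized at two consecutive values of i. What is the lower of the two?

For odd n = 289, C(289,i) peaks at i = (n−1)/2 and (n+1)/2; the lower is 144.

144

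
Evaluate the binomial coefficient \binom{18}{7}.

C(18,7) = (18·17·16·15·14·13·12) / 7! = 160392960 / 5040 = 31824.

31824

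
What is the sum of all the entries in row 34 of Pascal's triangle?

The entries of row 34 sum to 2^34 = 17179869184.

17179869184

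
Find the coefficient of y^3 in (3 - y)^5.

The general term is C(5,j)·(3)^j·(-y)^(5-j); the y^3 term has j = 2.
C(5,2) = 10.
Coefficient = C(5,2) · 3^2 · (-1)^3 = 10 · 9 · (-1) = -90.

-90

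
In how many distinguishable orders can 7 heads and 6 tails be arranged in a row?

Choose positions for the heads: C(13,7) = 1716.

1716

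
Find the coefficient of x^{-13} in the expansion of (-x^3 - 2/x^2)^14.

745472

General term: C(14,j)·(-x^3)^j·(-2/x^2)^(14-j), with x-exponent 3j − 2(14−j) = 5j − 28.
Set 5j − 28 = -13: j = 3.
C(14,3) = 364; (-1)^3 = -1; (-2)^11 = -2048.
Coefficient = 364 · (-1) · (-2048) = 745472.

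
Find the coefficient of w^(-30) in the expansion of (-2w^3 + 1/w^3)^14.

364

General term: C(14,j)·(-2w^3)^j·(1/w^3)^(14-j), with w-exponent 3j − 3(14−j) = 6j − 42.
Set 6j − 42 = -30: j = 2.
C(14,2) = 91; (-2)^2 = 4; 1^12 = 1.
Coefficient = 91 · 4 · 1 = 364.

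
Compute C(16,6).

C(16,6) = (16·15·14·13·12·11) / 6! = 5765760 / 720 = 8008.

8008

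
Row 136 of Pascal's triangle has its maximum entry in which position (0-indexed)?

68

C(136,j) is maximized at j = 136/2 = 68.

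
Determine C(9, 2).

C(9,2) = (9·8) / 2! = 72 / 2 = 36.

36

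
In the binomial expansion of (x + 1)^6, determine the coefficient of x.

6

The general term is C(6,j)·(x)^j·(1)^(6-j); the x^1 term has j = 1.
C(6,1) = 6.
Coefficient = C(6,1) = 6.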